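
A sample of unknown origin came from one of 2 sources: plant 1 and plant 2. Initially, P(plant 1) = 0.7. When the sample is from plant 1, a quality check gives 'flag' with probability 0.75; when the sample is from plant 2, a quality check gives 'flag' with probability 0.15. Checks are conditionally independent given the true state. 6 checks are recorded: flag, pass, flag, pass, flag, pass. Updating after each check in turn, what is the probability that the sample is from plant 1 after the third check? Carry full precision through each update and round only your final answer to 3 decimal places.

After 'flag': P(plant 1) = 0.75·0.7000 / (0.75·0.7000 + 0.15·0.3000) ≈ 0.9211
After 'pass': P(plant 1) = 0.25·0.9211 / (0.25·0.9211 + 0.85·0.0789) ≈ 0.7743
After 'flag': P(plant 1) = 0.75·0.7743 / (0.75·0.7743 + 0.15·0.2257) ≈ 0.9449

0.945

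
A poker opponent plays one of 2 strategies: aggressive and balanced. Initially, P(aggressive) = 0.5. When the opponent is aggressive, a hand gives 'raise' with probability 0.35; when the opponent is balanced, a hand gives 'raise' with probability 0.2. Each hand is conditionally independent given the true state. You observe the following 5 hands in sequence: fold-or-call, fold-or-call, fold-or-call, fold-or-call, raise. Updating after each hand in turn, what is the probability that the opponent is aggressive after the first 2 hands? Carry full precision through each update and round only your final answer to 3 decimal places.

0.398

Each posterior becomes the prior for the next update.
After 'fold-or-call': P(aggressive) = 0.65·0.5000 / (0.65·0.5000 + 0.8·0.5000) ≈ 0.4483
After 'fold-or-call': P(aggressive) = 0.65·0.4483 / (0.65·0.4483 + 0.8·0.5517) ≈ 0.3976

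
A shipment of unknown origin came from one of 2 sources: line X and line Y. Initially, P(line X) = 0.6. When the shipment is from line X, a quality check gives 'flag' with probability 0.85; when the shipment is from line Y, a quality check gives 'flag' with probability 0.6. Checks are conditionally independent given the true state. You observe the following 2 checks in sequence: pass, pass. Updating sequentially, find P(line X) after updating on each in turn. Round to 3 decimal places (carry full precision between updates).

0.174

Each posterior becomes the prior for the next update.
After 'pass': P(line X) = 0.15·0.6000 / (0.15·0.6000 + 0.4·0.4000) ≈ 0.3600
After 'pass': P(line X) = 0.15·0.3600 / (0.15·0.3600 + 0.4·0.6400) ≈ 0.1742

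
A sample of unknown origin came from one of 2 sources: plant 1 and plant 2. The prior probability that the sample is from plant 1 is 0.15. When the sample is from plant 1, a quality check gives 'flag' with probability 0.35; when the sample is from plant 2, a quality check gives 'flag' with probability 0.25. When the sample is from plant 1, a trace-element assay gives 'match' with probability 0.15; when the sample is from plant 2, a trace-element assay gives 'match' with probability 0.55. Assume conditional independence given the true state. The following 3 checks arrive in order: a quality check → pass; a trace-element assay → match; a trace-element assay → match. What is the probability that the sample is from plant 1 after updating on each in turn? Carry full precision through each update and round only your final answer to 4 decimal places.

0.0112

After a quality check='pass': P(plant 1) = 0.65·0.1500 / (0.65·0.1500 + 0.75·0.8500) ≈ 0.1327
After a trace-element assay='match': P(plant 1) = 0.15·0.1327 / (0.15·0.1327 + 0.55·0.8673) ≈ 0.0400
After a trace-element assay='match': P(plant 1) = 0.15·0.0400 / (0.15·0.0400 + 0.55·0.9600) ≈ 0.0112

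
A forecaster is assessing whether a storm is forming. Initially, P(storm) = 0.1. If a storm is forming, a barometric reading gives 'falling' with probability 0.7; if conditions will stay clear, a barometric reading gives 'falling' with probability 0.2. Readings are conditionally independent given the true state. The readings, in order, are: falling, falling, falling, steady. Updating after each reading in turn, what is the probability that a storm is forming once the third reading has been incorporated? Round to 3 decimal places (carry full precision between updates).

After 'falling': P(storm) = 0.7·0.1000 / (0.7·0.1000 + 0.2·0.9000) ≈ 0.2800
After 'falling': P(storm) = 0.7·0.2800 / (0.7·0.2800 + 0.2·0.7200) ≈ 0.5765
After 'falling': P(storm) = 0.7·0.5765 / (0.7·0.5765 + 0.2·0.4235) ≈ 0.8265

0.827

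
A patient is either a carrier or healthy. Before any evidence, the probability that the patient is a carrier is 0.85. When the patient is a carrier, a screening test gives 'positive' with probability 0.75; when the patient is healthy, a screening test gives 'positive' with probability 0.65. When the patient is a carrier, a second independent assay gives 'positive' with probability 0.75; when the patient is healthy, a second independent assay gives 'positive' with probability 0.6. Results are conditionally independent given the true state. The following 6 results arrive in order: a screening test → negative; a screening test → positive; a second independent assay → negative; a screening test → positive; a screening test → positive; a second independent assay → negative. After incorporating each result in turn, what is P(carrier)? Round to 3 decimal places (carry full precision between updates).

After a screening test='negative': P(carrier) = 0.25·0.8500 / (0.25·0.8500 + 0.35·0.1500) ≈ 0.8019
After a screening test='positive': P(carrier) = 0.75·0.8019 / (0.75·0.8019 + 0.65·0.1981) ≈ 0.8236
After a second independent assay='negative': P(carrier) = 0.25·0.8236 / (0.25·0.8236 + 0.4·0.1764) ≈ 0.7448
After a screening test='positive': P(carrier) = 0.75·0.7448 / (0.75·0.7448 + 0.65·0.2552) ≈ 0.7711
After a screening test='positive': P(carrier) = 0.75·0.7711 / (0.75·0.7711 + 0.65·0.2289) ≈ 0.7953
After a second independent assay='negative': P(carrier) = 0.25·0.7953 / (0.25·0.7953 + 0.4·0.2047) ≈ 0.7084

0.708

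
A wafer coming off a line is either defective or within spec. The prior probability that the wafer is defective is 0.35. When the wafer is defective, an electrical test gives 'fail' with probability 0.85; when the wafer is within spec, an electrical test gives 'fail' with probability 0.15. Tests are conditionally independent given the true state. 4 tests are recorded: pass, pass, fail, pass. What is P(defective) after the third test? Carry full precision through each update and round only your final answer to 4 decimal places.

0.0868

After 'pass': P(defective) = 0.15·0.3500 / (0.15·0.3500 + 0.85·0.6500) ≈ 0.0868
After 'pass': P(defective) = 0.15·0.0868 / (0.15·0.0868 + 0.85·0.9132) ≈ 0.0165
After 'fail': P(defective) = 0.85·0.0165 / (0.85·0.0165 + 0.15·0.9835) ≈ 0.0868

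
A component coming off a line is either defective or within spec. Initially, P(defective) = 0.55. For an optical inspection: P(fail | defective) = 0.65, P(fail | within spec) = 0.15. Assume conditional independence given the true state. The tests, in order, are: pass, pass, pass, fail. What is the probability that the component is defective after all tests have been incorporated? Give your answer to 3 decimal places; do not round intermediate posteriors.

0.270

Apply Bayes' rule sequentially, carrying P(defective) forward.
After 'pass': P(defective) = 0.35·0.5500 / (0.35·0.5500 + 0.85·0.4500) ≈ 0.3348
After 'pass': P(defective) = 0.35·0.3348 / (0.35·0.3348 + 0.85·0.6652) ≈ 0.1717
After 'pass': P(defective) = 0.35·0.1717 / (0.35·0.1717 + 0.85·0.8283) ≈ 0.0786
After 'fail': P(defective) = 0.65·0.0786 / (0.65·0.0786 + 0.15·0.9214) ≈ 0.2699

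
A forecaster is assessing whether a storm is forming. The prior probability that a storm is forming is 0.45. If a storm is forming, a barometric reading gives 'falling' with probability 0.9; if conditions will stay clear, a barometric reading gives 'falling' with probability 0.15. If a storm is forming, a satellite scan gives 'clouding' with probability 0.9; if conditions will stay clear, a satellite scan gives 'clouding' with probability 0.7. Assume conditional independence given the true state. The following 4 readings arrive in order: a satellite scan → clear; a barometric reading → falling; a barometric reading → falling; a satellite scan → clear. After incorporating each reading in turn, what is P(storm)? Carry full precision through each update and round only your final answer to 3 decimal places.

0.766

After a satellite scan='clear': P(storm) = 0.1·0.4500 / (0.1·0.4500 + 0.3·0.5500) ≈ 0.2143
After a barometric reading='falling': P(storm) = 0.9·0.2143 / (0.9·0.2143 + 0.15·0.7857) ≈ 0.6207
After a barometric reading='falling': P(storm) = 0.9·0.6207 / (0.9·0.6207 + 0.15·0.3793) ≈ 0.9076
After a satellite scan='clear': P(storm) = 0.1·0.9076 / (0.1·0.9076 + 0.3·0.0924) ≈ 0.7660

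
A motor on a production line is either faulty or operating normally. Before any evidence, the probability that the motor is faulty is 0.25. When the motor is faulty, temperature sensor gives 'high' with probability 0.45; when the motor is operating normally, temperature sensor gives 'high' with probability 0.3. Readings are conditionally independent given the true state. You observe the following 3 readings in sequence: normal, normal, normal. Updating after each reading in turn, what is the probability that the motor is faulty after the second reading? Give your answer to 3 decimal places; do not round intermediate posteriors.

After 'normal': P(faulty) = 0.55·0.2500 / (0.55·0.2500 + 0.7·0.7500) ≈ 0.2075
After 'normal': P(faulty) = 0.55·0.2075 / (0.55·0.2075 + 0.7·0.7925) ≈ 0.1707

0.171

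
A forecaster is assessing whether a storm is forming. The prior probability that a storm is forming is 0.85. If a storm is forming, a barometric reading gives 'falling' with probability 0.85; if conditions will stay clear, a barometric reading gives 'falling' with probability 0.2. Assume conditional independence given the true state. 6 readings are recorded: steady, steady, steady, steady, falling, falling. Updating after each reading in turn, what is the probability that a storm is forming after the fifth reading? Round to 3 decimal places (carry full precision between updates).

Each posterior becomes the prior for the next update.
After 'steady': P(storm) = 0.15·0.8500 / (0.15·0.8500 + 0.8·0.1500) ≈ 0.5152
After 'steady': P(storm) = 0.15·0.5152 / (0.15·0.5152 + 0.8·0.4848) ≈ 0.1661
After 'steady': P(storm) = 0.15·0.1661 / (0.15·0.1661 + 0.8·0.8339) ≈ 0.0360
After 'steady': P(storm) = 0.15·0.0360 / (0.15·0.0360 + 0.8·0.9640) ≈ 0.0070
After 'falling': P(storm) = 0.85·0.0070 / (0.85·0.0070 + 0.2·0.9930) ≈ 0.0289

0.029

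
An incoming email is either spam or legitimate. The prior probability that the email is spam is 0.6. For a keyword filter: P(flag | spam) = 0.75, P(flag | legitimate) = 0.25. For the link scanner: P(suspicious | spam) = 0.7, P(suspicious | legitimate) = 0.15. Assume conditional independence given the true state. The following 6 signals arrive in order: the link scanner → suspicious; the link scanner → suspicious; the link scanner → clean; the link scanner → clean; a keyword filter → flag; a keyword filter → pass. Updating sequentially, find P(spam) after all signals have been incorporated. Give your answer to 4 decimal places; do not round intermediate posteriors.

After the link scanner='suspicious': P(spam) = 0.7·0.6000 / (0.7·0.6000 + 0.15·0.4000) ≈ 0.8750
After the link scanner='suspicious': P(spam) = 0.7·0.8750 / (0.7·0.8750 + 0.15·0.1250) ≈ 0.9703
After the link scanner='clean': P(spam) = 0.3·0.9703 / (0.3·0.9703 + 0.85·0.0297) ≈ 0.9202
After the link scanner='clean': P(spam) = 0.3·0.9202 / (0.3·0.9202 + 0.85·0.0798) ≈ 0.8027
After a keyword filter='flag': P(spam) = 0.75·0.8027 / (0.75·0.8027 + 0.25·0.1973) ≈ 0.9243
After a keyword filter='pass': P(spam) = 0.25·0.9243 / (0.25·0.9243 + 0.75·0.0757) ≈ 0.8027

0.8027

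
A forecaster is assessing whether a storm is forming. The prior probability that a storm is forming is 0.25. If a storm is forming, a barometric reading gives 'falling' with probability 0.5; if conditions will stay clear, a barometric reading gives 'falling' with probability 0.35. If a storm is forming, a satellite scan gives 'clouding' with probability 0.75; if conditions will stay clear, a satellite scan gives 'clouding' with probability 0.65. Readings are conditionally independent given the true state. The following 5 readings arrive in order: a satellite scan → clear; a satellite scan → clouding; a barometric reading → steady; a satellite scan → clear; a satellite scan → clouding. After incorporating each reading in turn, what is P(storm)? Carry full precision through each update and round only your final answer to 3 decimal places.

0.148

After a satellite scan='clear': P(storm) = 0.25·0.2500 / (0.25·0.2500 + 0.35·0.7500) ≈ 0.1923
After a satellite scan='clouding': P(storm) = 0.75·0.1923 / (0.75·0.1923 + 0.65·0.8077) ≈ 0.2155
After a barometric reading='steady': P(storm) = 0.5·0.2155 / (0.5·0.2155 + 0.65·0.7845) ≈ 0.1745
After a satellite scan='clear': P(storm) = 0.25·0.1745 / (0.25·0.1745 + 0.35·0.8255) ≈ 0.1312
After a satellite scan='clouding': P(storm) = 0.75·0.1312 / (0.75·0.1312 + 0.65·0.8688) ≈ 0.1483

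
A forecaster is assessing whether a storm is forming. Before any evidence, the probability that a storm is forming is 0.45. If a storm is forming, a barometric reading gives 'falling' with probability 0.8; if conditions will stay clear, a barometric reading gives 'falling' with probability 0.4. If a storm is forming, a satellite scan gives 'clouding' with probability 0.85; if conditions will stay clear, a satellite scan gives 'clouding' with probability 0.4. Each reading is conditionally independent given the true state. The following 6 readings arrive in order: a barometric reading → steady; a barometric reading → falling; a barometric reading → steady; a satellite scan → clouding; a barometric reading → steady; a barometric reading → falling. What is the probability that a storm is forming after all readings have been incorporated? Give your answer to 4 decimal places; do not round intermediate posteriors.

After a barometric reading='steady': P(storm) = 0.2·0.4500 / (0.2·0.4500 + 0.6·0.5500) ≈ 0.2143
After a barometric reading='falling': P(storm) = 0.8·0.2143 / (0.8·0.2143 + 0.4·0.7857) ≈ 0.3529
After a barometric reading='steady': P(storm) = 0.2·0.3529 / (0.2·0.3529 + 0.6·0.6471) ≈ 0.1538
After a satellite scan='clouding': P(storm) = 0.85·0.1538 / (0.85·0.1538 + 0.4·0.8462) ≈ 0.2787
After a barometric reading='steady': P(storm) = 0.2·0.2787 / (0.2·0.2787 + 0.6·0.7213) ≈ 0.1141
After a barometric reading='falling': P(storm) = 0.8·0.1141 / (0.8·0.1141 + 0.4·0.8859) ≈ 0.2048

0.2048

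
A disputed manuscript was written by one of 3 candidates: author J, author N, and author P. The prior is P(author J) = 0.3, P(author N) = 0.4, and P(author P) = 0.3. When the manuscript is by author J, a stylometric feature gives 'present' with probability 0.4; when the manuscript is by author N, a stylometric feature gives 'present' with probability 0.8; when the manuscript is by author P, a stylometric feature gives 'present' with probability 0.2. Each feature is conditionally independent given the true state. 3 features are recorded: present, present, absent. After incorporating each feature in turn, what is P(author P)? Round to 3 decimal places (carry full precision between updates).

After 'present': normaliser = 0.4·0.3000 + 0.8·0.4000 + 0.2·0.3000; P(author J) ≈ 0.2400, P(author N) ≈ 0.6400, P(author P) ≈ 0.1200
After 'present': normaliser = 0.4·0.2400 + 0.8·0.6400 + 0.2·0.1200; P(author J) ≈ 0.1519, P(author N) ≈ 0.8101, P(author P) ≈ 0.0380
After 'absent': normaliser = 0.6·0.1519 + 0.2·0.8101 + 0.8·0.0380; P(author J) ≈ 0.3214, P(author N) ≈ 0.5714, P(author P) ≈ 0.1071

0.107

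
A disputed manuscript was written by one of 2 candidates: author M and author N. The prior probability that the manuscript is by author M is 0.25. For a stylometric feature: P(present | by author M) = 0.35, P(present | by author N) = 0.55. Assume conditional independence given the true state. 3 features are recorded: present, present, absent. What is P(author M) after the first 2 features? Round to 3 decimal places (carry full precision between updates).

0.119

Each posterior becomes the prior for the next update.
After 'present': P(author M) = 0.35·0.2500 / (0.35·0.2500 + 0.55·0.7500) ≈ 0.1750
After 'present': P(author M) = 0.35·0.1750 / (0.35·0.1750 + 0.55·0.8250) ≈ 0.1189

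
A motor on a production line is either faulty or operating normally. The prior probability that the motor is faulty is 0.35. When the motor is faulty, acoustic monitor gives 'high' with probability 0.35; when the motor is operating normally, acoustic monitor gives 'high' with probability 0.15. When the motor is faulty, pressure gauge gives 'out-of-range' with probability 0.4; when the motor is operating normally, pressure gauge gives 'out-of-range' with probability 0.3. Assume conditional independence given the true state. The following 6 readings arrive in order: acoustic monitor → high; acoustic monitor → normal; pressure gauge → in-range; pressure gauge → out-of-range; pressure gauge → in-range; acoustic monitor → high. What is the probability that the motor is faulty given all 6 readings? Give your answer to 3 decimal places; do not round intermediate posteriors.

After acoustic monitor='high': P(faulty) = 0.35·0.3500 / (0.35·0.3500 + 0.15·0.6500) ≈ 0.5568
After acoustic monitor='normal': P(faulty) = 0.65·0.5568 / (0.65·0.5568 + 0.85·0.4432) ≈ 0.4900
After pressure gauge='in-range': P(faulty) = 0.6·0.4900 / (0.6·0.4900 + 0.7·0.5100) ≈ 0.4516
After pressure gauge='out-of-range': P(faulty) = 0.4·0.4516 / (0.4·0.4516 + 0.3·0.5484) ≈ 0.5234
After pressure gauge='in-range': P(faulty) = 0.6·0.5234 / (0.6·0.5234 + 0.7·0.4766) ≈ 0.4848
After acoustic monitor='high': P(faulty) = 0.35·0.4848 / (0.35·0.4848 + 0.15·0.5152) ≈ 0.6871

0.687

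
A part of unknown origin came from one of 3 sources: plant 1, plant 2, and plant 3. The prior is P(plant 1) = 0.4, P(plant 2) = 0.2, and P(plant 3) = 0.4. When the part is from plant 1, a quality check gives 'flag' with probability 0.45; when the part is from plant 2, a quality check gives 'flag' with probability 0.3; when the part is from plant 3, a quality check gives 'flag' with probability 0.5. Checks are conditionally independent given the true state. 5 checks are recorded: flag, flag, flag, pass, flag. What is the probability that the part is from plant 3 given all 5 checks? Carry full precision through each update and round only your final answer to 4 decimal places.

0.5517

After 'flag': normaliser = 0.45·0.4000 + 0.3·0.2000 + 0.5·0.4000; P(plant 1) ≈ 0.4091, P(plant 2) ≈ 0.1364, P(plant 3) ≈ 0.4545
After 'flag': normaliser = 0.45·0.4091 + 0.3·0.1364 + 0.5·0.4545; P(plant 1) ≈ 0.4070, P(plant 2) ≈ 0.0905, P(plant 3) ≈ 0.5025
After 'flag': normaliser = 0.45·0.4070 + 0.3·0.0905 + 0.5·0.5025; P(plant 1) ≈ 0.3968, P(plant 2) ≈ 0.0588, P(plant 3) ≈ 0.5444
After 'pass': normaliser = 0.55·0.3968 + 0.7·0.0588 + 0.5·0.5444; P(plant 1) ≈ 0.4106, P(plant 2) ≈ 0.0774, P(plant 3) ≈ 0.5120
After 'flag': normaliser = 0.45·0.4106 + 0.3·0.0774 + 0.5·0.5120; P(plant 1) ≈ 0.3982, P(plant 2) ≈ 0.0501, P(plant 3) ≈ 0.5517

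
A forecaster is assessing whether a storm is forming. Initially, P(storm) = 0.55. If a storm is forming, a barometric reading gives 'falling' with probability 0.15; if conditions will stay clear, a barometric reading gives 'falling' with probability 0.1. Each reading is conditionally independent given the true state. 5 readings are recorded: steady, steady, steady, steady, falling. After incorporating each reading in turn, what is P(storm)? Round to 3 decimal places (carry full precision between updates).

Each posterior becomes the prior for the next update.
After 'steady': P(storm) = 0.85·0.5500 / (0.85·0.5500 + 0.9·0.4500) ≈ 0.5358
After 'steady': P(storm) = 0.85·0.5358 / (0.85·0.5358 + 0.9·0.4642) ≈ 0.5216
After 'steady': P(storm) = 0.85·0.5216 / (0.85·0.5216 + 0.9·0.4784) ≈ 0.5073
After 'steady': P(storm) = 0.85·0.5073 / (0.85·0.5073 + 0.9·0.4927) ≈ 0.4930
After 'falling': P(storm) = 0.15·0.4930 / (0.15·0.4930 + 0.1·0.5070) ≈ 0.5933

0.593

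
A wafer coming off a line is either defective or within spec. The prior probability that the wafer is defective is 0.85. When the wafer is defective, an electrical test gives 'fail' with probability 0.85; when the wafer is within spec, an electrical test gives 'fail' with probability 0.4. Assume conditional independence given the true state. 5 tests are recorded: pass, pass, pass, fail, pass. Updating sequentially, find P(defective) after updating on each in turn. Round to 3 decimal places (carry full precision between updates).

After 'pass': P(defective) = 0.15·0.8500 / (0.15·0.8500 + 0.6·0.1500) ≈ 0.5862
After 'pass': P(defective) = 0.15·0.5862 / (0.15·0.5862 + 0.6·0.4138) ≈ 0.2615
After 'pass': P(defective) = 0.15·0.2615 / (0.15·0.2615 + 0.6·0.7385) ≈ 0.0813
After 'fail': P(defective) = 0.85·0.0813 / (0.85·0.0813 + 0.4·0.9187) ≈ 0.1584
After 'pass': P(defective) = 0.15·0.1584 / (0.15·0.1584 + 0.6·0.8416) ≈ 0.0449

0.045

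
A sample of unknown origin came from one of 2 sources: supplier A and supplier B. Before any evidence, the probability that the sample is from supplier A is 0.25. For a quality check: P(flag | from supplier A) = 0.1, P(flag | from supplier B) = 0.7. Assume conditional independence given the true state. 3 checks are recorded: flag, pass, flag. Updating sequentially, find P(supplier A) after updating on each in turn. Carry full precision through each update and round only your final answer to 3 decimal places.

After 'flag': P(supplier A) = 0.1·0.2500 / (0.1·0.2500 + 0.7·0.7500) ≈ 0.0455
After 'pass': P(supplier A) = 0.9·0.0455 / (0.9·0.0455 + 0.3·0.9545) ≈ 0.1250
After 'flag': P(supplier A) = 0.1·0.1250 / (0.1·0.1250 + 0.7·0.8750) ≈ 0.0200

0.020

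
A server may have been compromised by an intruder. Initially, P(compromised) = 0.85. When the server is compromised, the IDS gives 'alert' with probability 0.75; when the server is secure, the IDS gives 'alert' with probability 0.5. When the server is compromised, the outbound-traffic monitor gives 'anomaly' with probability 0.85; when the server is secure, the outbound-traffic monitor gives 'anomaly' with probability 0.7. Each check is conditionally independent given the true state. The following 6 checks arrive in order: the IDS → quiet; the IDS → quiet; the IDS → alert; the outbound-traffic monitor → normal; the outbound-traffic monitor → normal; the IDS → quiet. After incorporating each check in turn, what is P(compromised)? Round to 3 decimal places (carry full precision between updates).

0.210

Each posterior becomes the prior for the next update.
After the IDS='quiet': P(compromised) = 0.25·0.8500 / (0.25·0.8500 + 0.5·0.1500) ≈ 0.7391
After the IDS='quiet': P(compromised) = 0.25·0.7391 / (0.25·0.7391 + 0.5·0.2609) ≈ 0.5862
After the IDS='alert': P(compromised) = 0.75·0.5862 / (0.75·0.5862 + 0.5·0.4138) ≈ 0.6800
After the outbound-traffic monitor='normal': P(compromised) = 0.15·0.6800 / (0.15·0.6800 + 0.3·0.3200) ≈ 0.5152
After the outbound-traffic monitor='normal': P(compromised) = 0.15·0.5152 / (0.15·0.5152 + 0.3·0.4848) ≈ 0.3469
After the IDS='quiet': P(compromised) = 0.25·0.3469 / (0.25·0.3469 + 0.5·0.6531) ≈ 0.2099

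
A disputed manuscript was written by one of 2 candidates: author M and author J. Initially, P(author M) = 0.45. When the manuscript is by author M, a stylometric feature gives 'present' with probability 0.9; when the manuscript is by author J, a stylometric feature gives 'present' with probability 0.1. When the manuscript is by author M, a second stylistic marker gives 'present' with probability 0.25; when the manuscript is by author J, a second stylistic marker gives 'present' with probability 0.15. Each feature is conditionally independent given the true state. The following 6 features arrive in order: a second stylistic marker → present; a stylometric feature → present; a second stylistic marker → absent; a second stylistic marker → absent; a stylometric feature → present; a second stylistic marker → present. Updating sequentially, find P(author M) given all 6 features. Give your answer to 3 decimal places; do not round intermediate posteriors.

0.993

Apply Bayes' rule sequentially, carrying P(author M) forward.
After a second stylistic marker='present': P(author M) = 0.25·0.4500 / (0.25·0.4500 + 0.15·0.5500) ≈ 0.5769
After a stylometric feature='present': P(author M) = 0.9·0.5769 / (0.9·0.5769 + 0.1·0.4231) ≈ 0.9247
After a second stylistic marker='absent': P(author M) = 0.75·0.9247 / (0.75·0.9247 + 0.85·0.0753) ≈ 0.9155
After a second stylistic marker='absent': P(author M) = 0.75·0.9155 / (0.75·0.9155 + 0.85·0.0845) ≈ 0.9053
After a stylometric feature='present': P(author M) = 0.9·0.9053 / (0.9·0.9053 + 0.1·0.0947) ≈ 0.9885
After a second stylistic marker='present': P(author M) = 0.25·0.9885 / (0.25·0.9885 + 0.15·0.0115) ≈ 0.9931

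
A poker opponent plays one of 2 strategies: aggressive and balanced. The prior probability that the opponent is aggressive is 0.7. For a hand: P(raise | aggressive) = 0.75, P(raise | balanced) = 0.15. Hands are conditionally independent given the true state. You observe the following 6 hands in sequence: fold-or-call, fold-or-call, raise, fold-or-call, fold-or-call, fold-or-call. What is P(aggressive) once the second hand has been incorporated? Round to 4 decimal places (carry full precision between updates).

Each posterior becomes the prior for the next update.
After 'fold-or-call': P(aggressive) = 0.25·0.7000 / (0.25·0.7000 + 0.85·0.3000) ≈ 0.4070
After 'fold-or-call': P(aggressive) = 0.25·0.4070 / (0.25·0.4070 + 0.85·0.5930) ≈ 0.1679

0.1679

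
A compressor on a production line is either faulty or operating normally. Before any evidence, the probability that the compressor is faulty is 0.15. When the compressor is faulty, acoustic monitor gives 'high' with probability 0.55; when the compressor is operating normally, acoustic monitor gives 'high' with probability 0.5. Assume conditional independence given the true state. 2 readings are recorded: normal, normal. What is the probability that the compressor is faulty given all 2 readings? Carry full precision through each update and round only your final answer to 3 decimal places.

Each posterior becomes the prior for the next update.
After 'normal': P(faulty) = 0.45·0.1500 / (0.45·0.1500 + 0.5·0.8500) ≈ 0.1371
After 'normal': P(faulty) = 0.45·0.1371 / (0.45·0.1371 + 0.5·0.8629) ≈ 0.1251

0.125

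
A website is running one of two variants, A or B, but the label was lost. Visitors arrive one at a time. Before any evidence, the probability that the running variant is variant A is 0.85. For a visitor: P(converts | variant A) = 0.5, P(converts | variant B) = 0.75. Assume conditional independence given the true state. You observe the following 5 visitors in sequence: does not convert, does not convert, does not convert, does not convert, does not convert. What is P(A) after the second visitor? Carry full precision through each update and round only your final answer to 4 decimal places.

0.9577

After 'does not convert': P(A) = 0.5·0.8500 / (0.5·0.8500 + 0.25·0.1500) ≈ 0.9189
After 'does not convert': P(A) = 0.5·0.9189 / (0.5·0.9189 + 0.25·0.0811) ≈ 0.9577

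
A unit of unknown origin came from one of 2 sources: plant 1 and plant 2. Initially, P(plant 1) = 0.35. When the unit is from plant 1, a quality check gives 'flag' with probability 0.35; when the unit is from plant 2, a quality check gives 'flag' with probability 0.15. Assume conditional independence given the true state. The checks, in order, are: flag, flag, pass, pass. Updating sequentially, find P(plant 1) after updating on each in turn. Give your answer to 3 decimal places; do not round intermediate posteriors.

0.632

Each posterior becomes the prior for the next update.
After 'flag': P(plant 1) = 0.35·0.3500 / (0.35·0.3500 + 0.15·0.6500) ≈ 0.5568
After 'flag': P(plant 1) = 0.35·0.5568 / (0.35·0.5568 + 0.15·0.4432) ≈ 0.7457
After 'pass': P(plant 1) = 0.65·0.7457 / (0.65·0.7457 + 0.85·0.2543) ≈ 0.6915
After 'pass': P(plant 1) = 0.65·0.6915 / (0.65·0.6915 + 0.85·0.3085) ≈ 0.6316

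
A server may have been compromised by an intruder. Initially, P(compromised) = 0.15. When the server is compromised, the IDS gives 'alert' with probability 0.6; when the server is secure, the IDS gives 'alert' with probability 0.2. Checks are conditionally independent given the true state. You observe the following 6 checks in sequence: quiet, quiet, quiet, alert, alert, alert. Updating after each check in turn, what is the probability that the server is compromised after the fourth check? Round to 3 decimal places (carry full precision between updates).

After 'quiet': P(compromised) = 0.4·0.1500 / (0.4·0.1500 + 0.8·0.8500) ≈ 0.0811
After 'quiet': P(compromised) = 0.4·0.0811 / (0.4·0.0811 + 0.8·0.9189) ≈ 0.0423
After 'quiet': P(compromised) = 0.4·0.0423 / (0.4·0.0423 + 0.8·0.9577) ≈ 0.0216
After 'alert': P(compromised) = 0.6·0.0216 / (0.6·0.0216 + 0.2·0.9784) ≈ 0.0621

0.062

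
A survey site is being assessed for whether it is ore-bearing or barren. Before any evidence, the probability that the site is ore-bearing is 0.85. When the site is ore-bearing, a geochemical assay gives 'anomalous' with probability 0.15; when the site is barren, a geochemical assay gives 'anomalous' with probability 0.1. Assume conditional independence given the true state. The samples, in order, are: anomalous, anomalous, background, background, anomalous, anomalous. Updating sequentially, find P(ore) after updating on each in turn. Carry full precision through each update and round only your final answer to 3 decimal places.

0.962

Apply Bayes' rule sequentially, carrying P(ore) forward.
After 'anomalous': P(ore) = 0.15·0.8500 / (0.15·0.8500 + 0.1·0.1500) ≈ 0.8947
After 'anomalous': P(ore) = 0.15·0.8947 / (0.15·0.8947 + 0.1·0.1053) ≈ 0.9273
After 'background': P(ore) = 0.85·0.9273 / (0.85·0.9273 + 0.9·0.0727) ≈ 0.9233
After 'background': P(ore) = 0.85·0.9233 / (0.85·0.9233 + 0.9·0.0767) ≈ 0.9192
After 'anomalous': P(ore) = 0.15·0.9192 / (0.15·0.9192 + 0.1·0.0808) ≈ 0.9446
After 'anomalous': P(ore) = 0.15·0.9446 / (0.15·0.9446 + 0.1·0.0554) ≈ 0.9624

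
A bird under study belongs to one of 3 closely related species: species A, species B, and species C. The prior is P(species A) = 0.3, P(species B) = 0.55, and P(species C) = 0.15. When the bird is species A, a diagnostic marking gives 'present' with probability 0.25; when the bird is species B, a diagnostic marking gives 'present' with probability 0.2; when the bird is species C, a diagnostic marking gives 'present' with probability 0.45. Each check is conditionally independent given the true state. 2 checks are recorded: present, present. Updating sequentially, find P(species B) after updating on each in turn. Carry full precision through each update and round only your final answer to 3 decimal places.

After 'present': normaliser = 0.25·0.3000 + 0.2·0.5500 + 0.45·0.1500; P(species A) ≈ 0.2970, P(species B) ≈ 0.4356, P(species C) ≈ 0.2673
After 'present': normaliser = 0.25·0.2970 + 0.2·0.4356 + 0.45·0.2673; P(species A) ≈ 0.2636, P(species B) ≈ 0.3093, P(species C) ≈ 0.4271

0.309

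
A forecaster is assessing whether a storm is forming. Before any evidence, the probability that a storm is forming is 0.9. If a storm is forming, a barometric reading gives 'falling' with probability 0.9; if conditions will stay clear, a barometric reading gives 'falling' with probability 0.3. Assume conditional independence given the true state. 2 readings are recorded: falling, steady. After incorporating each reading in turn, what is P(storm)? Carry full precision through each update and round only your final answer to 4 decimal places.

Each posterior becomes the prior for the next update.
After 'falling': P(storm) = 0.9·0.9000 / (0.9·0.9000 + 0.3·0.1000) ≈ 0.9643
After 'steady': P(storm) = 0.1·0.9643 / (0.1·0.9643 + 0.7·0.0357) ≈ 0.7941

0.7941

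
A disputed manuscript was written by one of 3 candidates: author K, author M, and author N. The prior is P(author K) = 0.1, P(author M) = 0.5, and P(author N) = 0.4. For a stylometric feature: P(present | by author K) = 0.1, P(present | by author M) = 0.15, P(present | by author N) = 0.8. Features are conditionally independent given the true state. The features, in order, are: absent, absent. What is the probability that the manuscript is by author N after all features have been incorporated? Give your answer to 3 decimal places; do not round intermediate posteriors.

After 'absent': normaliser = 0.9·0.1000 + 0.85·0.5000 + 0.2·0.4000; P(author K) ≈ 0.1513, P(author M) ≈ 0.7143, P(author N) ≈ 0.1345
After 'absent': normaliser = 0.9·0.1513 + 0.85·0.7143 + 0.2·0.1345; P(author K) ≈ 0.1768, P(author M) ≈ 0.7883, P(author N) ≈ 0.0349

0.035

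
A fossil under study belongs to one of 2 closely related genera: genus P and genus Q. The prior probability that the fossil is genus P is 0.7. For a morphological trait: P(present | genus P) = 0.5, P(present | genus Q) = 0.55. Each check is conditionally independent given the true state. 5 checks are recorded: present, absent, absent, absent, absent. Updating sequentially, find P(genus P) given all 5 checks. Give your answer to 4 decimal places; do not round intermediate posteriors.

0.7638

After 'present': P(genus P) = 0.5·0.7000 / (0.5·0.7000 + 0.55·0.3000) ≈ 0.6796
After 'absent': P(genus P) = 0.5·0.6796 / (0.5·0.6796 + 0.45·0.3204) ≈ 0.7021
After 'absent': P(genus P) = 0.5·0.7021 / (0.5·0.7021 + 0.45·0.2979) ≈ 0.7237
After 'absent': P(genus P) = 0.5·0.7237 / (0.5·0.7237 + 0.45·0.2763) ≈ 0.7442
After 'absent': P(genus P) = 0.5·0.7442 / (0.5·0.7442 + 0.45·0.2558) ≈ 0.7638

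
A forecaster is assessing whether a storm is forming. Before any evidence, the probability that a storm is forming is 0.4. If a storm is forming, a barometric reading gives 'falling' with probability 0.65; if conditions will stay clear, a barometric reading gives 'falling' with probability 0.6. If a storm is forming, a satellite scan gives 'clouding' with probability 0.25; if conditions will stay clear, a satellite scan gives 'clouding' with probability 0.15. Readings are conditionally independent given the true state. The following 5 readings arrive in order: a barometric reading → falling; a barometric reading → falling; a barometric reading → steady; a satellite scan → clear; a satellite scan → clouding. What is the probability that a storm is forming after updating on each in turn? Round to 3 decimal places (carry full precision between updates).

0.502

After a barometric reading='falling': P(storm) = 0.65·0.4000 / (0.65·0.4000 + 0.6·0.6000) ≈ 0.4194
After a barometric reading='falling': P(storm) = 0.65·0.4194 / (0.65·0.4194 + 0.6·0.5806) ≈ 0.4390
After a barometric reading='steady': P(storm) = 0.35·0.4390 / (0.35·0.4390 + 0.4·0.5610) ≈ 0.4064
After a satellite scan='clear': P(storm) = 0.75·0.4064 / (0.75·0.4064 + 0.85·0.5936) ≈ 0.3766
After a satellite scan='clouding': P(storm) = 0.25·0.3766 / (0.25·0.3766 + 0.15·0.6234) ≈ 0.5017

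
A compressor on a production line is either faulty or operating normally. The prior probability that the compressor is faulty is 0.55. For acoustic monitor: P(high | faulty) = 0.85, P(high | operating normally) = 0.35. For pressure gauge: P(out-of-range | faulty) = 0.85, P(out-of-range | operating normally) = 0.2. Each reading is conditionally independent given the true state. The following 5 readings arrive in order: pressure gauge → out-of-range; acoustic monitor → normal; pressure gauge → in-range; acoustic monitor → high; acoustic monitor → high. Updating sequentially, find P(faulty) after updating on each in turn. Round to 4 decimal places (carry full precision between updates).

After pressure gauge='out-of-range': P(faulty) = 0.85·0.5500 / (0.85·0.5500 + 0.2·0.4500) ≈ 0.8386
After acoustic monitor='normal': P(faulty) = 0.15·0.8386 / (0.15·0.8386 + 0.65·0.1614) ≈ 0.5452
After pressure gauge='in-range': P(faulty) = 0.15·0.5452 / (0.15·0.5452 + 0.8·0.4548) ≈ 0.1835
After acoustic monitor='high': P(faulty) = 0.85·0.1835 / (0.85·0.1835 + 0.35·0.8165) ≈ 0.3531
After acoustic monitor='high': P(faulty) = 0.85·0.3531 / (0.85·0.3531 + 0.35·0.6469) ≈ 0.5700

0.5700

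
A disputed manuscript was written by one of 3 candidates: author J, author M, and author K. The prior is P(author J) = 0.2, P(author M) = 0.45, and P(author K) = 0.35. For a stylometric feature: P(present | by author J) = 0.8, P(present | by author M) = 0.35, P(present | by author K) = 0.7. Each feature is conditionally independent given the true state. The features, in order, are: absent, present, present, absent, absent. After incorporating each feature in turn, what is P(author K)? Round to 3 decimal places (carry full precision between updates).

After 'absent': normaliser = 0.2·0.2000 + 0.65·0.4500 + 0.3·0.3500; P(author J) ≈ 0.0914, P(author M) ≈ 0.6686, P(author K) ≈ 0.2400
After 'present': normaliser = 0.8·0.0914 + 0.35·0.6686 + 0.7·0.2400; P(author J) ≈ 0.1539, P(author M) ≈ 0.4925, P(author K) ≈ 0.3536
After 'present': normaliser = 0.8·0.1539 + 0.35·0.4925 + 0.7·0.3536; P(author J) ≈ 0.2268, P(author M) ≈ 0.3174, P(author K) ≈ 0.4558
After 'absent': normaliser = 0.2·0.2268 + 0.65·0.3174 + 0.3·0.4558; P(author J) ≈ 0.1168, P(author M) ≈ 0.5312, P(author K) ≈ 0.3520
After 'absent': normaliser = 0.2·0.1168 + 0.65·0.5312 + 0.3·0.3520; P(author J) ≈ 0.0492, P(author M) ≈ 0.7281, P(author K) ≈ 0.2227

0.223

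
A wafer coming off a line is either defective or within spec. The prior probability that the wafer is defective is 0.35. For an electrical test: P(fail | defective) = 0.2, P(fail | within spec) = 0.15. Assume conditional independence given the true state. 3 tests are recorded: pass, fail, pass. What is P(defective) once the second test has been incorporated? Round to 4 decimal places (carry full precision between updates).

After 'pass': P(defective) = 0.8·0.3500 / (0.8·0.3500 + 0.85·0.6500) ≈ 0.3363
After 'fail': P(defective) = 0.2·0.3363 / (0.2·0.3363 + 0.15·0.6637) ≈ 0.4032

0.4032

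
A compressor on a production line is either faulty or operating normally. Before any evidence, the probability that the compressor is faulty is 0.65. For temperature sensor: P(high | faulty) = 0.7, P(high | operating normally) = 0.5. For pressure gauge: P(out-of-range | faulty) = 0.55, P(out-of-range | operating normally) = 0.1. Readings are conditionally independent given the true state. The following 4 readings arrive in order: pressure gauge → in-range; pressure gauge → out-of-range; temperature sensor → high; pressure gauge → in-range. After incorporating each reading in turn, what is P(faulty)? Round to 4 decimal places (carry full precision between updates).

0.7814

After pressure gauge='in-range': P(faulty) = 0.45·0.6500 / (0.45·0.6500 + 0.9·0.3500) ≈ 0.4815
After pressure gauge='out-of-range': P(faulty) = 0.55·0.4815 / (0.55·0.4815 + 0.1·0.5185) ≈ 0.8363
After temperature sensor='high': P(faulty) = 0.7·0.8363 / (0.7·0.8363 + 0.5·0.1637) ≈ 0.8773
After pressure gauge='in-range': P(faulty) = 0.45·0.8773 / (0.45·0.8773 + 0.9·0.1227) ≈ 0.7814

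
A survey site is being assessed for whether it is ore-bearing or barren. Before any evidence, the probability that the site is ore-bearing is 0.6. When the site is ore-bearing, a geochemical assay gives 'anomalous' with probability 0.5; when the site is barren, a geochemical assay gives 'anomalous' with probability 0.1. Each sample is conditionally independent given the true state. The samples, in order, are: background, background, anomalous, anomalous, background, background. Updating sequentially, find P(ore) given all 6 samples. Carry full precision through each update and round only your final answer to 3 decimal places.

0.781

After 'background': P(ore) = 0.5·0.6000 / (0.5·0.6000 + 0.9·0.4000) ≈ 0.4545
After 'background': P(ore) = 0.5·0.4545 / (0.5·0.4545 + 0.9·0.5455) ≈ 0.3165
After 'anomalous': P(ore) = 0.5·0.3165 / (0.5·0.3165 + 0.1·0.6835) ≈ 0.6983
After 'anomalous': P(ore) = 0.5·0.6983 / (0.5·0.6983 + 0.1·0.3017) ≈ 0.9205
After 'background': P(ore) = 0.5·0.9205 / (0.5·0.9205 + 0.9·0.0795) ≈ 0.8654
After 'background': P(ore) = 0.5·0.8654 / (0.5·0.8654 + 0.9·0.1346) ≈ 0.7813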